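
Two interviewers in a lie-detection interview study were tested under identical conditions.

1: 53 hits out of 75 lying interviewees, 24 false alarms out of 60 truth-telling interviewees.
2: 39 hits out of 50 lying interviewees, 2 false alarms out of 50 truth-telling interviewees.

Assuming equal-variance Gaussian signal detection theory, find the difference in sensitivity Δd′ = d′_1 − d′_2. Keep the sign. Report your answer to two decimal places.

Δd′ = -1.73

1: z(0.7067) = 0.544, z(0.4000) = -0.253, d' = 0.797
2: z(0.7800) = 0.772, z(0.0400) = -1.751, d' = 2.523
Δd' = d'_1 − d'_2 = 0.797 − 2.523 = -1.726
2 has the higher sensitivity.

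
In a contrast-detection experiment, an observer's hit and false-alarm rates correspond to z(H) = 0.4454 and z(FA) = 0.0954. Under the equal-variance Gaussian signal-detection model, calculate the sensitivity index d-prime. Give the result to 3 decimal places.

d' = z(H) − z(FA) = 0.4454 − 0.0954 = 0.3500

d-prime = 0.350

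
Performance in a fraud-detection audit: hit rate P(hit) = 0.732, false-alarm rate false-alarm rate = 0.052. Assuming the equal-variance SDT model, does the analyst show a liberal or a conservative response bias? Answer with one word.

z(H) = 0.619, z(FA) = -1.626
c = −½·(z(H) + z(FA)) = 0.5035
c > 0 → conservative criterion (biased toward responding “no”).

conservative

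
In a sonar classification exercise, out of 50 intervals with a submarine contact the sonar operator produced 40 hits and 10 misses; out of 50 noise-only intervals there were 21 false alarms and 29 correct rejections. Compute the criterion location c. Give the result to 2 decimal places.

H = 40/50 = 0.8000
FA = 21/50 = 0.4200
z(H) = z(0.8000) = 0.842
z(FA) = z(0.4200) = -0.202
c = −½·[z(H) + z(FA)] = −0.5 × (0.842 + (-0.202)) = -0.320
c < 0: the sonar operator has a liberal response bias.

c = -0.32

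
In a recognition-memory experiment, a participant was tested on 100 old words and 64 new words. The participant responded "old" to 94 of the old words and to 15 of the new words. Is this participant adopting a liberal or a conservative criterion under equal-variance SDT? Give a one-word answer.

z(H) = 1.555, z(FA) = -0.725
c = −½·(z(H) + z(FA)) = -0.415
c < 0 → liberal criterion (biased toward responding “yes”).

liberal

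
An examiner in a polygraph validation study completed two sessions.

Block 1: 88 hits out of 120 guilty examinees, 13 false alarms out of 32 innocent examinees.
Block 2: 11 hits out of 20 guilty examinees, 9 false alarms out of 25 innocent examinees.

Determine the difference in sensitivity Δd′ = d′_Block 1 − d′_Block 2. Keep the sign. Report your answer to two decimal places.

Δd′ = 0.38

Block 1: z(0.7333) = 0.623, z(0.4062) = -0.237, d' = 0.860
Block 2: z(0.5500) = 0.126, z(0.3600) = -0.358, d' = 0.484
Δd' = d'_Block 1 − d'_Block 2 = 0.860 − 0.484 = 0.376
Block 1 has the higher sensitivity.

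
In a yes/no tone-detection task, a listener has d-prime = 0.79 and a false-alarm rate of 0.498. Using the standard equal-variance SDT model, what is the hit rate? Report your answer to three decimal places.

z(false-alarm rate) = z(0.498) = -0.0050
z(H) = z(FA) + d' = -0.0050 + 0.79 = 0.7850
hit rate = Φ(0.7850) = 0.7838

hit rate = 0.784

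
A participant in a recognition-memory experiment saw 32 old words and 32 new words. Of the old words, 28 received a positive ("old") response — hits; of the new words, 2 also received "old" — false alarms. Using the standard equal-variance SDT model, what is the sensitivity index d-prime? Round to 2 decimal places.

d-prime = 2.68

H = 28/32 = 0.8750
FA = 2/32 = 0.0625
z(H) = z(0.8750) = 1.150
z(FA) = z(0.0625) = -1.534
d' = z(H) − z(FA) = 1.150 − (-1.534) = 2.684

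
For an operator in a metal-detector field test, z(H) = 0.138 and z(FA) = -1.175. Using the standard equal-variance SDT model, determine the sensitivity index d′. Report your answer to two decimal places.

d′ = 1.31

d' = z(H) − z(FA) = 0.138 − (-1.175) = 1.313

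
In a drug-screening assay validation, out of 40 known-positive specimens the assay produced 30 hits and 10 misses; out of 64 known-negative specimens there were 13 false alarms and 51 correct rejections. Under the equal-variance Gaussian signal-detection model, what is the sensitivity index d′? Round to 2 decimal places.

H = 30/40 = 0.7500
FA = 13/64 = 0.2031
z(0.7500) = 0.6745, z(0.2031) = -0.8306
d' = z(H) − z(FA) = 0.6745 − (-0.8306) = 1.5051

d′ = 1.51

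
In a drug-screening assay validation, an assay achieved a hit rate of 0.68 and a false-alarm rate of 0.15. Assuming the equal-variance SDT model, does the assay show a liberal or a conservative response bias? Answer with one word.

conservative

z(H) = 0.468, z(FA) = -1.036
c = −½·(z(H) + z(FA)) = 0.284
c > 0 → conservative criterion (biased toward responding “no”).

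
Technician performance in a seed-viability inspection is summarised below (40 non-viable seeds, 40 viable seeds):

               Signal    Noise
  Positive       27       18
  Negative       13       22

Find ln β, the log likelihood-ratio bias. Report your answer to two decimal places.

ln β = -0.10

H = 27/40 = 0.6750
FA = 18/40 = 0.4500
z(0.6750) = 0.454, z(0.4500) = -0.126
ln β = −½·[z(H)² − z(FA)²] = −0.5 × (0.206 − 0.016) = -0.095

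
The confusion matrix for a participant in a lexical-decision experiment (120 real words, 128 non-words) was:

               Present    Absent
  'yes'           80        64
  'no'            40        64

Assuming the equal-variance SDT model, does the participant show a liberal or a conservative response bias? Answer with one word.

z(H) = 0.431, z(FA) = 0.000
c = −½·(z(H) + z(FA)) = -0.2155
c < 0 → liberal criterion (biased toward responding “yes”).

liberal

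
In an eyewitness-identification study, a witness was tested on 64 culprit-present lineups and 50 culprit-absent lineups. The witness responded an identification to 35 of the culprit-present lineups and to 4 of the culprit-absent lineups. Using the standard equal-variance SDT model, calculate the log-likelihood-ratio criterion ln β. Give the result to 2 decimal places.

ln β = 0.98

H = 35/64 = 0.5469
FA = 4/50 = 0.0800
z(H) = z(0.5469) = 0.118
z(FA) = z(0.0800) = -1.405
ln β = −½·[z(H)² − z(FA)²] = −0.5 × (0.014 − 1.974) = 0.980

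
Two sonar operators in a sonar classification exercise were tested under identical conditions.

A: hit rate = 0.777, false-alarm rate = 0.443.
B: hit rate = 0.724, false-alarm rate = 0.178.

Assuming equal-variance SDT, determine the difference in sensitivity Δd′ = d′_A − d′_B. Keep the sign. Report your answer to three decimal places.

Δd′ = -0.612

A: z(0.777) = 0.7621, z(0.443) = -0.1434, d' = 0.9055
B: z(0.724) = 0.5948, z(0.178) = -0.9230, d' = 1.5178
Δd' = d'_A − d'_B = 0.9055 − 1.5178 = -0.6123
B has the higher sensitivity.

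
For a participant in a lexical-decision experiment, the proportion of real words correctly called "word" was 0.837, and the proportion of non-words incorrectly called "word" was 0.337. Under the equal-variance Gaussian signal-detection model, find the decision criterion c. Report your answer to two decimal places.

c = -0.28

z(0.837) = 0.982, z(0.337) = -0.421
c = −½·[z(H) + z(FA)] = −0.5 × (0.982 + (-0.421)) = -0.2805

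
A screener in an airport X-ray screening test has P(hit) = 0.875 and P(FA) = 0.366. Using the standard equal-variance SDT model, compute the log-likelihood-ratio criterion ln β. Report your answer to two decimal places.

z(H) = z(0.875) = 1.150
z(FA) = z(0.366) = -0.342
ln β = −½·[z(H)² − z(FA)²] = −0.5 × (1.323 − 0.117) = -0.603

ln β = -0.60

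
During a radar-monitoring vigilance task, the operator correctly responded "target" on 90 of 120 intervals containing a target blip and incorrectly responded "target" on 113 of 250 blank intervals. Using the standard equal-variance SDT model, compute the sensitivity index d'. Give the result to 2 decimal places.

d' = 0.80

H = 90/120 = 0.7500
FA = 113/250 = 0.4520
Φ⁻¹(0.7500) = 0.6745, Φ⁻¹(0.4520) = -0.1206
d' = z(H) − z(FA) = 0.6745 − (-0.1206) = 0.7951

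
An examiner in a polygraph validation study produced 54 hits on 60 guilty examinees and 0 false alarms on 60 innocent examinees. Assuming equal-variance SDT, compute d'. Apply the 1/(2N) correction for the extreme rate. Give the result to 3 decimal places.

The false-alarm rate is 0/60 = 0, so apply the 1/(2N) correction: FA → 1/(2·60) = 0.00833.
z(H) = z(0.90000) = 1.2816
z(FA) = z(0.00833) = -2.3941
d' = 1.2816 − (-2.3941) = 3.6757

d' = 3.676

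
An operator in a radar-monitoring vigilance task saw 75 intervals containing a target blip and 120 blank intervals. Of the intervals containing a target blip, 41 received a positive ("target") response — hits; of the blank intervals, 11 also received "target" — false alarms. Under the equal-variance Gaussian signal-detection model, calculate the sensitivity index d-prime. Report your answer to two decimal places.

d-prime = 1.45

H = 41/75 = 0.5467
FA = 11/120 = 0.0917
z(0.5467) = 0.1173, z(0.0917) = -1.3304
d' = z(H) − z(FA) = 0.1173 − (-1.3304) = 1.4477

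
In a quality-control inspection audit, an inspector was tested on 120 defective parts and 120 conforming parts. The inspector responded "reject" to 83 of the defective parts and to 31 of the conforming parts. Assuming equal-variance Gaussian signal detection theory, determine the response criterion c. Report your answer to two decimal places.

H = 83/120 = 0.6917
FA = 31/120 = 0.2583
z(H) = z(0.6917) = 0.501
z(FA) = z(0.2583) = -0.649
c = −½·[z(H) + z(FA)] = −0.5 × (0.501 + (-0.649)) = 0.074

c = 0.07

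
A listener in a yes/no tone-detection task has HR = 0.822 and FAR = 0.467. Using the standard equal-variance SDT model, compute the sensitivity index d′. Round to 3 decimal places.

z(0.822) = 0.9230, z(0.467) = -0.0828
d' = z(H) − z(FA) = 0.9230 − (-0.0828) = 1.0058

d′ = 1.006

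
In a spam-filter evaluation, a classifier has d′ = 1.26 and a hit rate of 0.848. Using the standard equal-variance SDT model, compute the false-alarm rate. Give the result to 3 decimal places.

z(hit rate) = z(0.848) = 1.0279
z(FA) = z(H) − d' = 1.0279 − 1.26 = -0.2321
false-alarm rate = Φ(-0.2321) = 0.4082

false-alarm rate = 0.408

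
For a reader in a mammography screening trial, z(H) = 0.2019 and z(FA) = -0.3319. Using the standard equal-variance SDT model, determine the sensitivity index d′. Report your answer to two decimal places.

d′ = 0.53

d' = z(H) − z(FA) = 0.2019 − (-0.3319) = 0.5338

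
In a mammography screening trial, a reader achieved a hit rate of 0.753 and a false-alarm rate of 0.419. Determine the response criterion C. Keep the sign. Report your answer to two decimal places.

C = -0.24

z(0.753) = 0.6840, z(0.419) = -0.2045
c = −½·[z(H) + z(FA)] = −0.5 × (0.6840 + (-0.2045)) = -0.23975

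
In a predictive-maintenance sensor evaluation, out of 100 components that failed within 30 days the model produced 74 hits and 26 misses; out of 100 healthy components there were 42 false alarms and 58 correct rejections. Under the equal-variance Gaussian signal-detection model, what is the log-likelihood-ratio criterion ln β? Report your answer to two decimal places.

H = 74/100 = 0.7400
FA = 42/100 = 0.4200
z(H) = z(0.7400) = 0.643
z(FA) = z(0.4200) = -0.202
ln β = −½·[z(H)² − z(FA)²] = −0.5 × (0.413 − 0.041) = -0.186

ln β = -0.19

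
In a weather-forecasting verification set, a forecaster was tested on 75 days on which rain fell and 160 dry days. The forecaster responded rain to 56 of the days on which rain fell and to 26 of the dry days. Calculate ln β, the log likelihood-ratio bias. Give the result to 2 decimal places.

ln β = 0.26

H = 56/75 = 0.7467
FA = 26/160 = 0.1625
z(0.7467) = 0.664, z(0.1625) = -0.984
ln β = −½·[z(H)² − z(FA)²] = −0.5 × (0.441 − 0.968) = 0.2635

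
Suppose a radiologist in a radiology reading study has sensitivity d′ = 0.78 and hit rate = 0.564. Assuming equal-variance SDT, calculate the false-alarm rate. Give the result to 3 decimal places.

z(hit rate) = z(0.564) = 0.1611
z(FA) = z(H) − d' = 0.1611 − 0.78 = -0.6189
false-alarm rate = Φ(-0.6189) = 0.2680

false-alarm rate = 0.268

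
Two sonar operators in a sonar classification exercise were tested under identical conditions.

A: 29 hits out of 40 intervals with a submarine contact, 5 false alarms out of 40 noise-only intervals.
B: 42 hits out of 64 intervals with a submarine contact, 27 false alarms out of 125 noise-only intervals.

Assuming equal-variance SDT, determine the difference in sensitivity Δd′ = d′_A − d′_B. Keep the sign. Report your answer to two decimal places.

Δd′ = 0.56

A: z(0.7250) = 0.598, z(0.1250) = -1.150, d' = 1.748
B: z(0.6562) = 0.402, z(0.2160) = -0.786, d' = 1.188
Δd' = d'_A − d'_B = 1.748 − 1.188 = 0.560
A has the higher sensitivity.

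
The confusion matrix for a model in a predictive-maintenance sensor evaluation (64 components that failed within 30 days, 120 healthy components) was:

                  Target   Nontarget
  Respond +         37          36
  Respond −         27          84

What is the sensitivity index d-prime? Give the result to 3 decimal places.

d-prime = 0.721

H = 37/64 = 0.5781
FA = 36/120 = 0.3000
z(H) = 0.1970
z(FA) = -0.5244
d' = z(H) − z(FA) = 0.1970 − (-0.5244) = 0.7214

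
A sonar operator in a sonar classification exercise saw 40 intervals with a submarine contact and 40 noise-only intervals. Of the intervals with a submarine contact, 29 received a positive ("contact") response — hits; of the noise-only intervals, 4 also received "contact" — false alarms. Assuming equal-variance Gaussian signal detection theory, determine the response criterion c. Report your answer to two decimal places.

c = 0.34

H = 29/40 = 0.7250
FA = 4/40 = 0.1000
z(H) = 0.5978
z(FA) = -1.2816
c = −½·[z(H) + z(FA)] = −0.5 × (0.5978 + (-1.2816)) = 0.3419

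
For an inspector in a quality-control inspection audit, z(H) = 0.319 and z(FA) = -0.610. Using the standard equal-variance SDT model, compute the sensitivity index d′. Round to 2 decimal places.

d′ = 0.93

d' = z(H) − z(FA) = 0.319 − (-0.610) = 0.929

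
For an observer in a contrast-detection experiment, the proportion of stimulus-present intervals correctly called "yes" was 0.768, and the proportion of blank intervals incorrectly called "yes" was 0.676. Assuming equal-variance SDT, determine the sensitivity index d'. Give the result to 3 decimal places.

d' = 0.276

Φ⁻¹(H) = 0.7323
Φ⁻¹(FA) = 0.4565
d' = z(H) − z(FA) = 0.7323 − 0.4565 = 0.2758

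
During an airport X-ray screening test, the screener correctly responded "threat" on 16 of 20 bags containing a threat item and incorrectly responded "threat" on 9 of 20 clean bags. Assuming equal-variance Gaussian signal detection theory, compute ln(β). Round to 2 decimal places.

ln β = -0.35

H = 16/20 = 0.8000
FA = 9/20 = 0.4500
z(H) = 0.842
z(FA) = -0.126
ln β = −½·[z(H)² − z(FA)²] = −0.5 × (0.709 − 0.016) = -0.3465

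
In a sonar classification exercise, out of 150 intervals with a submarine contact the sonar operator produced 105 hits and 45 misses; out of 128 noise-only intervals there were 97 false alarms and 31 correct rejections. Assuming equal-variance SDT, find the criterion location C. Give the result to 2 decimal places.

H = 105/150 = 0.7000
FA = 97/128 = 0.7578
Φ⁻¹(H) = 0.524
Φ⁻¹(FA) = 0.699
c = −½·[z(H) + z(FA)] = −0.5 × (0.524 + 0.699) = -0.6115
c < 0: the sonar operator has a liberal response bias.

C = -0.61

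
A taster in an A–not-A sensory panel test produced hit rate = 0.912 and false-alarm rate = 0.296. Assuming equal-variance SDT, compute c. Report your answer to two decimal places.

z(0.912) = 1.3532, z(0.296) = -0.5359
c = −½·[z(H) + z(FA)] = −0.5 × (1.3532 + (-0.5359)) = -0.40865

c = -0.41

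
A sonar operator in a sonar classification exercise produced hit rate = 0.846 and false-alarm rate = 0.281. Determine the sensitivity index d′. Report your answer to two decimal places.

z(H) = z(0.846) = 1.019
z(FA) = z(0.281) = -0.580
d' = z(H) − z(FA) = 1.019 − (-0.580) = 1.599

d′ = 1.60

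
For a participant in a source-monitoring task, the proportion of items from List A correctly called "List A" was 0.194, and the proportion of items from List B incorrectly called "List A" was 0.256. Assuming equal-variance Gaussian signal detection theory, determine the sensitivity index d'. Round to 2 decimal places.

z(H) = z(0.194) = -0.863
z(FA) = z(0.256) = -0.656
d' = z(H) − z(FA) = -0.863 − (-0.656) = -0.207

d' = -0.21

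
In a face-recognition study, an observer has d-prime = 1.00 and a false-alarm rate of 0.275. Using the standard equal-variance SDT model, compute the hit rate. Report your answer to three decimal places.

z(false-alarm rate) = z(0.275) = -0.5978
z(H) = z(FA) + d' = -0.5978 + 1.00 = 0.4022
hit rate = Φ(0.4022) = 0.6562

hit rate = 0.656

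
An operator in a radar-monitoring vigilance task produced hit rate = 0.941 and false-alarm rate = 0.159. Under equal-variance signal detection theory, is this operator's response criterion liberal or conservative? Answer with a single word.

liberal

z(H) = 1.563, z(FA) = -0.999
c = −½·(z(H) + z(FA)) = -0.282
c < 0 → liberal criterion (biased toward responding “yes”).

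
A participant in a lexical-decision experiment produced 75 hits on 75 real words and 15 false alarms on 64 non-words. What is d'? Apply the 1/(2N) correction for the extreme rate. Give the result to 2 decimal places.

The hit rate is 75/75 = 1, so apply the 1/(2N) correction: H → 1 − 1/(2·75) = 0.99333.
z(H) = z(0.99333) = 2.475
z(FA) = z(0.23438) = -0.724
d' = 2.475 − (-0.724) = 3.199

d' = 3.20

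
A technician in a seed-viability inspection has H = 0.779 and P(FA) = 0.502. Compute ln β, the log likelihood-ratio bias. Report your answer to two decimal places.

ln β = -0.30

Φ⁻¹(0.779) = 0.769, Φ⁻¹(0.502) = 0.005
ln β = −½·[z(H)² − z(FA)²] = −0.5 × (0.591 − 0.000) = -0.2955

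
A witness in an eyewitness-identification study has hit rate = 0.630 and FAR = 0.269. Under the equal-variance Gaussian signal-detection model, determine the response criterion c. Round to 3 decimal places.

c = 0.142

z(H) = z(0.630) = 0.3319
z(FA) = z(0.269) = -0.6158
c = −½·[z(H) + z(FA)] = −0.5 × (0.3319 + (-0.6158)) = 0.14195
c > 0: the witness has a conservative response bias.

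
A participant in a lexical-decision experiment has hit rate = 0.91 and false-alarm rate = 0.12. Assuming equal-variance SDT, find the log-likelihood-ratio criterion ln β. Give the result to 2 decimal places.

Φ⁻¹(H) = 1.341
Φ⁻¹(FA) = -1.175
ln β = −½·[z(H)² − z(FA)²] = −0.5 × (1.798 − 1.381) = -0.2085

ln β = -0.21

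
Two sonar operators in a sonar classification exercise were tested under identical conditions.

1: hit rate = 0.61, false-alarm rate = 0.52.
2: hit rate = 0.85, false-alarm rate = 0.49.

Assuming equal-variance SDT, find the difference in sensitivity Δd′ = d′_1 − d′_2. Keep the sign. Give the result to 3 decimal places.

Δd′ = -0.832

1: z(0.61) = 0.2793, z(0.52) = 0.0502, d' = 0.2291
2: z(0.85) = 1.0364, z(0.49) = -0.0251, d' = 1.0615
Δd' = d'_1 − d'_2 = 0.2291 − 1.0615 = -0.8324
2 has the higher sensitivity.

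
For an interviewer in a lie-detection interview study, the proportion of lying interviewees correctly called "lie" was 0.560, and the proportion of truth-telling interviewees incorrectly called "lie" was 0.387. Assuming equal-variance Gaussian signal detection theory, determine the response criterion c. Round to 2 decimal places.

c = 0.07

Φ⁻¹(H) = Φ⁻¹(0.560) = 0.151
Φ⁻¹(FA) = Φ⁻¹(0.387) = -0.287
c = −½·[z(H) + z(FA)] = −0.5 × (0.151 + (-0.287)) = 0.068
c > 0: the interviewer has a conservative response bias.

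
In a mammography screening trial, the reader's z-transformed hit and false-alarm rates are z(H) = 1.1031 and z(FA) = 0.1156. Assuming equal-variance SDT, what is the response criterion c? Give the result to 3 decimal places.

c = −½·[z(H) + z(FA)] = −½·(1.1031 + 0.1156) = -0.60935
c < 0: the reader has a liberal response bias.

c = -0.609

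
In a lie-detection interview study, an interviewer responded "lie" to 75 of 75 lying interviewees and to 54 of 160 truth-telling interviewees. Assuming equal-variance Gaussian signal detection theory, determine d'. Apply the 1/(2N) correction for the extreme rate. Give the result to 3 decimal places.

The hit rate is 75/75 = 1, so apply the 1/(2N) correction: H → 1 − 1/(2·75) = 0.99333.
z(H) = z(0.99333) = 2.4746
z(FA) = z(0.33750) = -0.4193
d' = 2.4746 − (-0.4193) = 2.8939

d' = 2.894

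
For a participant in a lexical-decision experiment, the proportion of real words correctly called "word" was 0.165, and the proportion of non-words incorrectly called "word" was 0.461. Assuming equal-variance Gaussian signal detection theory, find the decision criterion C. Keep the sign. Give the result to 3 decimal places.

C = 0.536

Φ⁻¹(H) = Φ⁻¹(0.165) = -0.9741
Φ⁻¹(FA) = Φ⁻¹(0.461) = -0.0979
c = −½·[z(H) + z(FA)] = −0.5 × (-0.9741 + (-0.0979)) = 0.5360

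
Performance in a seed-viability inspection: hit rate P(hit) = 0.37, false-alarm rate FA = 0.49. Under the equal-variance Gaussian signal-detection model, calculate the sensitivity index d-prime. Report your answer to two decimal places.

z(H) = -0.332
z(FA) = -0.025
d' = z(H) − z(FA) = -0.332 − (-0.025) = -0.307

d-prime = -0.31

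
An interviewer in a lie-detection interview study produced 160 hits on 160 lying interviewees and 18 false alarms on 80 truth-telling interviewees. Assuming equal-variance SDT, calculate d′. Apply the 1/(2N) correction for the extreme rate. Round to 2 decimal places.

d′ = 3.49

The hit rate is 160/160 = 1, so apply the 1/(2N) correction: H → 1 − 1/(2·160) = 0.99687.
z(H) = z(0.99687) = 2.734
z(FA) = z(0.22500) = -0.755
d' = 2.734 − (-0.755) = 3.489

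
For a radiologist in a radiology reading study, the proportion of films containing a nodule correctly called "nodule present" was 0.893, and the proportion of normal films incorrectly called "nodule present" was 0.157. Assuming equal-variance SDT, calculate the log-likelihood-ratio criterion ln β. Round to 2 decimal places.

ln β = -0.27

z(H) = 1.243
z(FA) = -1.007
ln β = −½·[z(H)² − z(FA)²] = −0.5 × (1.545 − 1.014) = -0.2655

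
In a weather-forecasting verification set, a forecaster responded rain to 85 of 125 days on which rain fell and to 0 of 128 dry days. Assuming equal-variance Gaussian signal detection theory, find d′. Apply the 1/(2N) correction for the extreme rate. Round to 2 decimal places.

d′ = 3.13

The false-alarm rate is 0/128 = 0, so apply the 1/(2N) correction: FA → 1/(2·128) = 0.00391.
z(H) = z(0.68000) = 0.468
z(FA) = z(0.00391) = -2.660
d' = 0.468 − (-2.660) = 3.128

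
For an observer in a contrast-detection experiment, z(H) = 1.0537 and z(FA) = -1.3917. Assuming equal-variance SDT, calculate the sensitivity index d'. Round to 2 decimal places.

d' = z(H) − z(FA) = 1.0537 − (-1.3917) = 2.4454

d' = 2.45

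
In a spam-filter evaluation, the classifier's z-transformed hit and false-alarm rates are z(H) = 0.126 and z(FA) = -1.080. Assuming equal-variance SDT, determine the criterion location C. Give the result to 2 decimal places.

c = −½·[z(H) + z(FA)] = −½·(0.126 + (-1.080)) = 0.477

C = 0.48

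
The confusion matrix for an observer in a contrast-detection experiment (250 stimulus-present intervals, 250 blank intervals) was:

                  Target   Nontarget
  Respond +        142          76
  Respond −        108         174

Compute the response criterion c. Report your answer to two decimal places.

H = 142/250 = 0.5680
FA = 76/250 = 0.3040
z(H) = 0.1713
z(FA) = -0.5129
c = −½·[z(H) + z(FA)] = −0.5 × (0.1713 + (-0.5129)) = 0.1708
c > 0: the observer has a conservative response bias.

c = 0.17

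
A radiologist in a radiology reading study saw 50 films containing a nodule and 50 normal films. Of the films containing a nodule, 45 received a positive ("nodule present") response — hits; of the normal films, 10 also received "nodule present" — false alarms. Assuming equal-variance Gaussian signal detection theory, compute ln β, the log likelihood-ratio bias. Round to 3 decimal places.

H = 45/50 = 0.9000
FA = 10/50 = 0.2000
z(H) = 1.2816
z(FA) = -0.8416
ln β = −½·[z(H)² − z(FA)²] = −0.5 × (1.6425 − 0.7083) = -0.4671

ln β = -0.467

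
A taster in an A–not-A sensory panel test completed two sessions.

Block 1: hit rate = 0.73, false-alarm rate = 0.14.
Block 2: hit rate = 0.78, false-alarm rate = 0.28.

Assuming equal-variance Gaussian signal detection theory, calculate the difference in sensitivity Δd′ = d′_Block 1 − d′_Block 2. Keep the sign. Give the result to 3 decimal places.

Δd′ = 0.338

Block 1: z(0.73) = 0.6128, z(0.14) = -1.0803, d' = 1.6931
Block 2: z(0.78) = 0.7722, z(0.28) = -0.5828, d' = 1.3550
Δd' = d'_Block 1 − d'_Block 2 = 1.6931 − 1.3550 = 0.3381
Block 1 has the higher sensitivity.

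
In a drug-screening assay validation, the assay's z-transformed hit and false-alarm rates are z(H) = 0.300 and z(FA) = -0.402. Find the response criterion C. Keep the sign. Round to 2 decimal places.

c = −½·[z(H) + z(FA)] = −½·(0.300 + (-0.402)) = 0.051

C = 0.05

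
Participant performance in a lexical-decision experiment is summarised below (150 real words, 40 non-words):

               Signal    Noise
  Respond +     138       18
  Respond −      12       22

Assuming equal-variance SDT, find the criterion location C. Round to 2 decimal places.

C = -0.64

H = 138/150 = 0.9200
FA = 18/40 = 0.4500
Φ⁻¹(H) = Φ⁻¹(0.9200) = 1.405
Φ⁻¹(FA) = Φ⁻¹(0.4500) = -0.126
c = −½·[z(H) + z(FA)] = −0.5 × (1.405 + (-0.126)) = -0.6395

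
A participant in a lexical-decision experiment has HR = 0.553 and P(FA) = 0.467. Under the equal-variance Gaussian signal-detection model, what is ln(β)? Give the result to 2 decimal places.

ln β = -0.01

z(H) = 0.133
z(FA) = -0.083
ln β = −½·[z(H)² − z(FA)²] = −0.5 × (0.018 − 0.007) = -0.0055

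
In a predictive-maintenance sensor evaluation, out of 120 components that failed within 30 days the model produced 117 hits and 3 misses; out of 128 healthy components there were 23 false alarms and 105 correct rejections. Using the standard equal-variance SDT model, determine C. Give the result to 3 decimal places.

H = 117/120 = 0.9750
FA = 23/128 = 0.1797
Φ⁻¹(H) = 1.9600
Φ⁻¹(FA) = -0.9165
c = −½·[z(H) + z(FA)] = −0.5 × (1.9600 + (-0.9165)) = -0.52175
c < 0: the model has a liberal response bias.

C = -0.522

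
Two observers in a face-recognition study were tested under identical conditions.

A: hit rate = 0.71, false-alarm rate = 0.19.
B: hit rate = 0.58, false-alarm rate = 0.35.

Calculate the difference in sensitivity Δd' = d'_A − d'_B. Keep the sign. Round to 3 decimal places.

Δd' = 0.844

A: z(0.71) = 0.5534, z(0.19) = -0.8779, d' = 1.4313
B: z(0.58) = 0.2019, z(0.35) = -0.3853, d' = 0.5872
Δd' = d'_A − d'_B = 1.4313 − 0.5872 = 0.8441
A has the higher sensitivity.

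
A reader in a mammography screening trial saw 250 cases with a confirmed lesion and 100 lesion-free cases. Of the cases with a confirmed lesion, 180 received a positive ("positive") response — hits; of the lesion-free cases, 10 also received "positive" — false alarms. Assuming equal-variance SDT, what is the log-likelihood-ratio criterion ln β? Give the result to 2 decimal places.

ln β = 0.65

H = 180/250 = 0.7200
FA = 10/100 = 0.1000
z(H) = z(0.7200) = 0.583
z(FA) = z(0.1000) = -1.282
ln β = −½·[z(H)² − z(FA)²] = −0.5 × (0.340 − 1.644) = 0.652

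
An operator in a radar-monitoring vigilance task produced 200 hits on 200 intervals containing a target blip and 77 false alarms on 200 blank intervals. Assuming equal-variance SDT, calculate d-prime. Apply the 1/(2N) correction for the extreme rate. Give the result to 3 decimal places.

d-prime = 3.099

The hit rate is 200/200 = 1, so apply the 1/(2N) correction: H → 1 − 1/(2·200) = 0.99750.
z(H) = z(0.99750) = 2.8070
z(FA) = z(0.38500) = -0.2924
d' = 2.8070 − (-0.2924) = 3.0994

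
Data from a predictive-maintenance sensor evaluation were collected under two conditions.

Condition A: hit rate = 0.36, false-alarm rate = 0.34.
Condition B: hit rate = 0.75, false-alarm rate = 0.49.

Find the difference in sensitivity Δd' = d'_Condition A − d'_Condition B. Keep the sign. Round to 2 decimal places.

Δd' = -0.65

Condition A: z(0.36) = -0.358, z(0.34) = -0.412, d' = 0.054
Condition B: z(0.75) = 0.674, z(0.49) = -0.025, d' = 0.699
Δd' = d'_Condition A − d'_Condition B = 0.054 − 0.699 = -0.645
Condition B has the higher sensitivity.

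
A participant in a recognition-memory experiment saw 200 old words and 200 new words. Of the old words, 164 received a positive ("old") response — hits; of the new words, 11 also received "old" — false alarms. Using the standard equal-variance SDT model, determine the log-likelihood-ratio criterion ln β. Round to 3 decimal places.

H = 164/200 = 0.8200
FA = 11/200 = 0.0550
Φ⁻¹(0.8200) = 0.9154, Φ⁻¹(0.0550) = -1.5982
ln β = −½·[z(H)² − z(FA)²] = −0.5 × (0.8380 − 2.5542) = 0.8581

ln β = 0.858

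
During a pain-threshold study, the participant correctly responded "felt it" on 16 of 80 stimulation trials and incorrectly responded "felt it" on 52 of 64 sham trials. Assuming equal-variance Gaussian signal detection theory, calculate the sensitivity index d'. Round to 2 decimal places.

H = 16/80 = 0.2000
FA = 52/64 = 0.8125
Φ⁻¹(H) = -0.8416
Φ⁻¹(FA) = 0.8871
d' = z(H) − z(FA) = -0.8416 − 0.8871 = -1.7287

d' = -1.73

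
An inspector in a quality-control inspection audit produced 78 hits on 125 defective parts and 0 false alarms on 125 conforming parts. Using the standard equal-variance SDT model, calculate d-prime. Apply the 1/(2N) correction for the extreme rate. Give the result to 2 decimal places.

The false-alarm rate is 0/125 = 0, so apply the 1/(2N) correction: FA → 1/(2·125) = 0.00400.
z(H) = z(0.62400) = 0.316
z(FA) = z(0.00400) = -2.652
d' = 0.316 − (-2.652) = 2.968

d-prime = 2.97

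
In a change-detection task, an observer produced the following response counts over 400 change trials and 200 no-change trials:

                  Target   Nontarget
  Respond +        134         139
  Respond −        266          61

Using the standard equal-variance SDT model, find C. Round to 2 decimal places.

C = -0.04

H = 134/400 = 0.3350
FA = 139/200 = 0.6950
z(H) = z(0.3350) = -0.426
z(FA) = z(0.6950) = 0.510
c = −½·[z(H) + z(FA)] = −0.5 × (-0.426 + 0.510) = -0.042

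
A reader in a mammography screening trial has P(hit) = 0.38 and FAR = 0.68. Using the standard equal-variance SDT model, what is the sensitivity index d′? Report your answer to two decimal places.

d′ = -0.77

Φ⁻¹(H) = -0.3055
Φ⁻¹(FA) = 0.4677
d' = z(H) − z(FA) = -0.3055 − 0.4677 = -0.7732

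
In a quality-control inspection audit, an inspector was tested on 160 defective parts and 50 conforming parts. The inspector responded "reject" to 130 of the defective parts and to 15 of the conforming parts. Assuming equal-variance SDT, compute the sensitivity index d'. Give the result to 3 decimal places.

H = 130/160 = 0.8125
FA = 15/50 = 0.3000
z(H) = z(0.8125) = 0.8871
z(FA) = z(0.3000) = -0.5244
d' = z(H) − z(FA) = 0.8871 − (-0.5244) = 1.4115

d' = 1.412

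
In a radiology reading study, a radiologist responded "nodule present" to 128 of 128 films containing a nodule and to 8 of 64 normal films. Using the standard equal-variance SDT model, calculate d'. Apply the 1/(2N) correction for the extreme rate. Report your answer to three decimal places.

The hit rate is 128/128 = 1, so apply the 1/(2N) correction: H → 1 − 1/(2·128) = 0.99609.
z(H) = z(0.99609) = 2.6597
z(FA) = z(0.12500) = -1.1503
d' = 2.6597 − (-1.1503) = 3.8100

d' = 3.810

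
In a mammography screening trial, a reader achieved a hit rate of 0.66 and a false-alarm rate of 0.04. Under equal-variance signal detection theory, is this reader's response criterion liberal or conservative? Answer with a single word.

conservative

z(H) = 0.412, z(FA) = -1.751
c = −½·(z(H) + z(FA)) = 0.6695
c > 0 → conservative criterion (biased toward responding “no”).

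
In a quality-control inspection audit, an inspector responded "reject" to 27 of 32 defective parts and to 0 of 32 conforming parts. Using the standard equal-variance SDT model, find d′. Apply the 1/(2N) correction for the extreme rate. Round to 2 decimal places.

The false-alarm rate is 0/32 = 0, so apply the 1/(2N) correction: FA → 1/(2·32) = 0.01562.
z(H) = z(0.84375) = 1.010
z(FA) = z(0.01562) = -2.154
d' = 1.010 − (-2.154) = 3.164

d′ = 3.16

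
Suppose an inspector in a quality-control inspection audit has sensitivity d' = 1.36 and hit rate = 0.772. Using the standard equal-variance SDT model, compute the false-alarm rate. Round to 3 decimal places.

false-alarm rate = 0.269

z(hit rate) = z(0.772) = 0.7454
z(FA) = z(H) − d' = 0.7454 − 1.36 = -0.6146
false-alarm rate = Φ(-0.6146) = 0.2694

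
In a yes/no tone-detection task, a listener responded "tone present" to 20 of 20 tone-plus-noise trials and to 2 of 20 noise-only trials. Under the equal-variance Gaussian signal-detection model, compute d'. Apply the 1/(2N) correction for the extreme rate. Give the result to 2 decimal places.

d' = 3.24

The hit rate is 20/20 = 1, so apply the 1/(2N) correction: H → 1 − 1/(2·20) = 0.97500.
z(H) = z(0.97500) = 1.960
z(FA) = z(0.10000) = -1.282
d' = 1.960 − (-1.282) = 3.242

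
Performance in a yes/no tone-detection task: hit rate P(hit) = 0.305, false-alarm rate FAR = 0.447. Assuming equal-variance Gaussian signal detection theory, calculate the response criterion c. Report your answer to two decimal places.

z(H) = -0.510
z(FA) = -0.133
c = −½·[z(H) + z(FA)] = −0.5 × (-0.510 + (-0.133)) = 0.3215
c > 0: the listener has a conservative response bias.

c = 0.32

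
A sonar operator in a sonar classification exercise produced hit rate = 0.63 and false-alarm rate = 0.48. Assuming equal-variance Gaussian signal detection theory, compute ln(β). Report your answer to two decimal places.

ln β = -0.05

z(0.63) = 0.332, z(0.48) = -0.050
ln β = −½·[z(H)² − z(FA)²] = −0.5 × (0.110 − 0.003) = -0.0535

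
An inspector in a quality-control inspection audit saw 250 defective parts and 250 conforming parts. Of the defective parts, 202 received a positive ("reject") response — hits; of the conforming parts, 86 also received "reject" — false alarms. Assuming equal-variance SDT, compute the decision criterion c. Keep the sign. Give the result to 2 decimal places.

c = -0.23

H = 202/250 = 0.8080
FA = 86/250 = 0.3440
z(H) = 0.871
z(FA) = -0.402
c = −½·[z(H) + z(FA)] = −0.5 × (0.871 + (-0.402)) = -0.2345
c < 0: the inspector has a liberal response bias.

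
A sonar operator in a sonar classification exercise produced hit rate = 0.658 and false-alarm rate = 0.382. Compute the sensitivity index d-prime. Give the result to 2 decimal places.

z(H) = z(0.658) = 0.407
z(FA) = z(0.382) = -0.300
d' = z(H) − z(FA) = 0.407 − (-0.300) = 0.707

d-prime = 0.71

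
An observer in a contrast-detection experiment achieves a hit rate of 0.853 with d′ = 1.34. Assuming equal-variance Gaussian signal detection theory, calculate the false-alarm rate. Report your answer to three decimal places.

false-alarm rate = 0.386

z(hit rate) = z(0.853) = 1.0494
z(FA) = z(H) − d' = 1.0494 − 1.34 = -0.2906
false-alarm rate = Φ(-0.2906) = 0.3857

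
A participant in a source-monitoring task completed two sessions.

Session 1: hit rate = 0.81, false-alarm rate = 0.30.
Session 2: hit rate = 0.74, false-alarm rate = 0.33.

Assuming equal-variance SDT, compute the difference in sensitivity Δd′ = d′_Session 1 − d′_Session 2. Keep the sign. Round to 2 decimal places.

Δd′ = 0.32

Session 1: z(0.81) = 0.878, z(0.30) = -0.524, d' = 1.402
Session 2: z(0.74) = 0.643, z(0.33) = -0.440, d' = 1.083
Δd' = d'_Session 1 − d'_Session 2 = 1.402 − 1.083 = 0.319
Session 1 has the higher sensitivity.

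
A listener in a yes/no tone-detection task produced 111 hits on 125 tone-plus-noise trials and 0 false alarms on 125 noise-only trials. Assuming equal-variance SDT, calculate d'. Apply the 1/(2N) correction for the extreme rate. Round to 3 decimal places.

The false-alarm rate is 0/125 = 0, so apply the 1/(2N) correction: FA → 1/(2·125) = 0.00400.
z(H) = z(0.88800) = 1.2160
z(FA) = z(0.00400) = -2.6521
d' = 1.2160 − (-2.6521) = 3.8681

d' = 3.868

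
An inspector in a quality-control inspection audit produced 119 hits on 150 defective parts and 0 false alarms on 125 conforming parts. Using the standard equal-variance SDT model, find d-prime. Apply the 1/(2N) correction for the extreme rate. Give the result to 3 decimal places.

d-prime = 3.470

The false-alarm rate is 0/125 = 0, so apply the 1/(2N) correction: FA → 1/(2·125) = 0.00400.
z(H) = z(0.79333) = 0.8180
z(FA) = z(0.00400) = -2.6521
d' = 0.8180 − (-2.6521) = 3.4701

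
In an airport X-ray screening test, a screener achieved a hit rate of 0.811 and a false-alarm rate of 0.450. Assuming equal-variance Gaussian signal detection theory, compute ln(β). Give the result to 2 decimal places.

ln β = -0.38

z(H) = z(0.811) = 0.882
z(FA) = z(0.450) = -0.126
ln β = −½·[z(H)² − z(FA)²] = −0.5 × (0.778 − 0.016) = -0.381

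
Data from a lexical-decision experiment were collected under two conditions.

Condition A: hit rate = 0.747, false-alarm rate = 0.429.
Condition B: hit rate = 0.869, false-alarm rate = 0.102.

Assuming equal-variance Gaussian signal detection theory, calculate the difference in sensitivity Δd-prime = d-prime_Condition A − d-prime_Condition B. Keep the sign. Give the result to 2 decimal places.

Δd-prime = -1.55

Condition A: z(0.747) = 0.665, z(0.429) = -0.179, d' = 0.844
Condition B: z(0.869) = 1.122, z(0.102) = -1.270, d' = 2.392
Δd' = d'_Condition A − d'_Condition B = 0.844 − 2.392 = -1.548
Condition B has the higher sensitivity.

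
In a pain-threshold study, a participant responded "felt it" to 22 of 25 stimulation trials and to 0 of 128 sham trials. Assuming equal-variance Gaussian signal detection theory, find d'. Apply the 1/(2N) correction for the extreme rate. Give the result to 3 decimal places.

The false-alarm rate is 0/128 = 0, so apply the 1/(2N) correction: FA → 1/(2·128) = 0.00391.
z(H) = z(0.88000) = 1.1750
z(FA) = z(0.00391) = -2.6597
d' = 1.1750 − (-2.6597) = 3.8347

d' = 3.835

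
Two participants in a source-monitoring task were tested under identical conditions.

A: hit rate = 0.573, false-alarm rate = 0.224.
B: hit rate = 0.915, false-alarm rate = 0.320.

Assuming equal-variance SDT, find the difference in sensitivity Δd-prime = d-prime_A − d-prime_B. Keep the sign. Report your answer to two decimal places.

Δd-prime = -0.90

A: z(0.573) = 0.184, z(0.224) = -0.759, d' = 0.943
B: z(0.915) = 1.372, z(0.320) = -0.468, d' = 1.840
Δd' = d'_A − d'_B = 0.943 − 1.840 = -0.897
B has the higher sensitivity.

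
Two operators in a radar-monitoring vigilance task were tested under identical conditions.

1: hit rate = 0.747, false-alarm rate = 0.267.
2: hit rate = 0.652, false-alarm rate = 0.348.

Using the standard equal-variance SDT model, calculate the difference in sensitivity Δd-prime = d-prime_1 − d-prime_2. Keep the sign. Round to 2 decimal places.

1: z(0.747) = 0.665, z(0.267) = -0.622, d' = 1.287
2: z(0.652) = 0.391, z(0.348) = -0.391, d' = 0.782
Δd' = d'_1 − d'_2 = 1.287 − 0.782 = 0.505
1 has the higher sensitivity.

Δd-prime = 0.51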